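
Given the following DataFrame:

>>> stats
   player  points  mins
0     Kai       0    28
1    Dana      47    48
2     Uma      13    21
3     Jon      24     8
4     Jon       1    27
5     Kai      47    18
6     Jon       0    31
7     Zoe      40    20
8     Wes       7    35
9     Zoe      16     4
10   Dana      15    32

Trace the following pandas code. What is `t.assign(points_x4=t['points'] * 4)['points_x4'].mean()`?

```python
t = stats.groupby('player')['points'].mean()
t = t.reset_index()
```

group by player, mean of points:
player
Dana    31.000000
Jon      8.333333
Kai     23.500000
Uma     13.000000
Wes      7.000000
Zoe     28.000000
Name: points, dtype: float64
reset_index():
  player     points
0   Dana  31.000000
1    Jon   8.333333
2    Kai  23.500000
3    Uma  13.000000
4    Wes   7.000000
5    Zoe  28.000000
add column points_x4 = t['points'] * 4:
  player     points   points_x4
0   Dana  31.000000  124.000000
1    Jon   8.333333   33.333333
2    Kai  23.500000   94.000000
3    Uma  13.000000   52.000000
4    Wes   7.000000   28.000000
5    Zoe  28.000000  112.000000

73.8888888889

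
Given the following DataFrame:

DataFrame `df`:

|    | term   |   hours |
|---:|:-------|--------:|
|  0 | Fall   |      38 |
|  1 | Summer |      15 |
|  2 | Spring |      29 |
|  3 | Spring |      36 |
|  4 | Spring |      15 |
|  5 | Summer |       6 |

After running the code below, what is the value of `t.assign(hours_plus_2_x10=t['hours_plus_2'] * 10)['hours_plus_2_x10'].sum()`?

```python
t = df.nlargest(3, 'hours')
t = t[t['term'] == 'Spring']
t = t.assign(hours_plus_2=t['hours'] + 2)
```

take 3 rows with largest hours:
     term  hours
0    Fall     38
3  Spring     36
2  Spring     29
filter rows where term == 'Spring':
     term  hours
3  Spring     36
2  Spring     29
add column hours_plus_2 = t['hours'] + 2:
     term  hours  hours_plus_2
3  Spring     36            38
2  Spring     29            31
add column hours_plus_2_x10 = t['hours_plus_2'] * 10:
     term  hours  hours_plus_2  hours_plus_2_x10
3  Spring     36            38               380
2  Spring     29            31               310

690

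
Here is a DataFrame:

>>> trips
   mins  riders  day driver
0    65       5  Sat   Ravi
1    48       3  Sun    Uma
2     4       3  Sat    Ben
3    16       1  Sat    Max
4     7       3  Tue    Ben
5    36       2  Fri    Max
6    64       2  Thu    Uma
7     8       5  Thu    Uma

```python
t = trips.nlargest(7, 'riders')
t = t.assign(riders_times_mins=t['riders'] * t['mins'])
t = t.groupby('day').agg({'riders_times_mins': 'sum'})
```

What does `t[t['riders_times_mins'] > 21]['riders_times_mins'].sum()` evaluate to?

take 7 rows with largest riders:
   mins  riders  day driver
0    65       5  Sat   Ravi
7     8       5  Thu    Uma
1    48       3  Sun    Uma
2     4       3  Sat    Ben
4     7       3  Tue    Ben
5    36       2  Fri    Max
6    64       2  Thu    Uma
add column riders_times_mins = t['riders'] * t['mins']:
   mins  riders  day driver  riders_times_mins
0    65       5  Sat   Ravi                325
7     8       5  Thu    Uma                 40
1    48       3  Sun    Uma                144
2     4       3  Sat    Ben                 12
4     7       3  Tue    Ben                 21
5    36       2  Fri    Max                 72
6    64       2  Thu    Uma                128
group by day, sum of riders_times_mins:
     riders_times_mins
day                   
Fri                 72
Sat                337
Sun                144
Thu                168
Tue                 21
filter rows where riders_times_mins > 21:
     riders_times_mins
day                   
Fri                 72
Sat                337
Sun                144
Thu                168
Taking the sum of column 'riders_times_mins' gives 721.

721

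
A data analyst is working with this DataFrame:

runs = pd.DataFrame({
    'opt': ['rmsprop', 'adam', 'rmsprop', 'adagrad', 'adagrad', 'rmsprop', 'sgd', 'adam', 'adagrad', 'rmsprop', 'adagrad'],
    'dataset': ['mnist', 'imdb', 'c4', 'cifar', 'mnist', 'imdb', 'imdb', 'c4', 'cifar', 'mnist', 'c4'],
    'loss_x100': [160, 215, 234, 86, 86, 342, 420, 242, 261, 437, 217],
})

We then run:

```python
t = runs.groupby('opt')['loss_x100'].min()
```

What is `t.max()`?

420

group by opt, min of loss_x100:
opt
adagrad     86
adam       215
rmsprop    160
sgd        420
Name: loss_x100, dtype: int64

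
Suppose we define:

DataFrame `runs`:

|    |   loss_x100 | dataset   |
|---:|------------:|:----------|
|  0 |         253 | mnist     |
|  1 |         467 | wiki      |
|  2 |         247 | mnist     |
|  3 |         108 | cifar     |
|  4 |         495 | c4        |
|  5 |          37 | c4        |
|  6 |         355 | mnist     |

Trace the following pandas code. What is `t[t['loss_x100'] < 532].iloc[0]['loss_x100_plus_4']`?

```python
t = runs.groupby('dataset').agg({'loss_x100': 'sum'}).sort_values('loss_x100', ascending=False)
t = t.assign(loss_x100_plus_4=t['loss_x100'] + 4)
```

471

group by dataset, sum of loss_x100:
         loss_x100
dataset           
c4             532
cifar          108
mnist          855
wiki           467
sort by loss_x100 descending:
         loss_x100
dataset           
mnist          855
c4             532
wiki           467
cifar          108
add column loss_x100_plus_4 = t['loss_x100'] + 4:
         loss_x100  loss_x100_plus_4
dataset                             
mnist          855               859
c4             532               536
wiki           467               471
cifar          108               112
filter rows where loss_x100 < 532:
         loss_x100  loss_x100_plus_4
dataset                             
wiki           467               471
cifar          108               112
Reading off the value at position 0, column 'loss_x100_plus_4', we get 471.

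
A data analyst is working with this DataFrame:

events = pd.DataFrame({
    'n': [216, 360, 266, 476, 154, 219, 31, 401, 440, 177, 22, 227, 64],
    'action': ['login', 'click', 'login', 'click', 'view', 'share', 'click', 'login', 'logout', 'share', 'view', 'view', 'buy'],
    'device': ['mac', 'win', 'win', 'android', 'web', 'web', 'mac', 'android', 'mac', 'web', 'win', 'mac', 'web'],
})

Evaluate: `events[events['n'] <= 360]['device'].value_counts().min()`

3

filter rows where n <= 360:
      n action device
0   216  login    mac
1   360  click    win
2   266  login    win
4   154   view    web
5   219  share    web
6    31  click    mac
9   177  share    web
10   22   view    win
11  227   view    mac
12   64    buy    web
value_counts of device:
device
web    4
mac    3
win    3
Name: count, dtype: int64
min of the resulting series → 3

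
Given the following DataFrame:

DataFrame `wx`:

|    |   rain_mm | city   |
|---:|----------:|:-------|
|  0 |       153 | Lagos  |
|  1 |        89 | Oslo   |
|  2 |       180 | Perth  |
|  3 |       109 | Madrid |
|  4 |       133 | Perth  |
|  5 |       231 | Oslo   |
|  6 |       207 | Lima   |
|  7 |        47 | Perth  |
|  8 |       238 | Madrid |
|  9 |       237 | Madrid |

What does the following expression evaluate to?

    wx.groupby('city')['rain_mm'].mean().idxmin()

group by city, mean of rain_mm:
city
Lagos     153.000000
Lima      207.000000
Madrid    194.666667
Oslo      160.000000
Perth     120.000000
Name: rain_mm, dtype: float64
Finally, label with the smallest value = Perth.

Perth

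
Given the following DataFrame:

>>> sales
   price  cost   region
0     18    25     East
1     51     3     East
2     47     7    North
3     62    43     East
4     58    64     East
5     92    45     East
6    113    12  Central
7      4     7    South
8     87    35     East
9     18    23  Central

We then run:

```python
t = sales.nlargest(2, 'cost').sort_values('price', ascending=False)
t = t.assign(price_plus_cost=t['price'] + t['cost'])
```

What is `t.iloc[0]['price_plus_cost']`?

137

take 2 rows with largest cost:
   price  cost region
4     58    64   East
5     92    45   East
sort by price descending:
   price  cost region
5     92    45   East
4     58    64   East
add column price_plus_cost = t['price'] + t['cost']:
   price  cost region  price_plus_cost
5     92    45   East              137
4     58    64   East              122
Hence 137.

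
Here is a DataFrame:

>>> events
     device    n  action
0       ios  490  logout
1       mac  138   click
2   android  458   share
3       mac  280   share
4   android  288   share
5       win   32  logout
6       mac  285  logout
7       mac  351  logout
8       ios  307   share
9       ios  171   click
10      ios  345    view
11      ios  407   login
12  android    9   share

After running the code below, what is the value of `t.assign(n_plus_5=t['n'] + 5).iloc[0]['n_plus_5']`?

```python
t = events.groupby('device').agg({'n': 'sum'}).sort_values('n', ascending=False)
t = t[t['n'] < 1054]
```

group by device, sum of n:
            n
device       
android   755
ios      1720
mac      1054
win        32
sort by n descending:
            n
device       
ios      1720
mac      1054
android   755
win        32
filter rows where n < 1054:
           n
device      
android  755
win       32
add column n_plus_5 = t['n'] + 5:
           n  n_plus_5
device                
android  755       760
win       32        37
Then the value at position 0, column 'n_plus_5': 760

760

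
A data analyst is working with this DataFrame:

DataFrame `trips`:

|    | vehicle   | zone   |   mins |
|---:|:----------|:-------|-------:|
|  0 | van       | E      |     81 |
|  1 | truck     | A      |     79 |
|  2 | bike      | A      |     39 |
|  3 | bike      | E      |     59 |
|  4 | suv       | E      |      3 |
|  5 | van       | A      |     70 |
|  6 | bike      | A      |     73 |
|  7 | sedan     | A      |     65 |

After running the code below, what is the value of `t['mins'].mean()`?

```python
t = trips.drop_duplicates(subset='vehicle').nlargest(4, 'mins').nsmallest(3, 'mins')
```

61.0

drop duplicate vehicle (keep=first):
  vehicle zone  mins
0     van    E    81
1   truck    A    79
2    bike    A    39
4     suv    E     3
7   sedan    A    65
take 4 rows with largest mins:
  vehicle zone  mins
0     van    E    81
1   truck    A    79
7   sedan    A    65
2    bike    A    39
take 3 rows with smallest mins:
  vehicle zone  mins
2    bike    A    39
7   sedan    A    65
1   truck    A    79
mean of column 'mins' → 61.0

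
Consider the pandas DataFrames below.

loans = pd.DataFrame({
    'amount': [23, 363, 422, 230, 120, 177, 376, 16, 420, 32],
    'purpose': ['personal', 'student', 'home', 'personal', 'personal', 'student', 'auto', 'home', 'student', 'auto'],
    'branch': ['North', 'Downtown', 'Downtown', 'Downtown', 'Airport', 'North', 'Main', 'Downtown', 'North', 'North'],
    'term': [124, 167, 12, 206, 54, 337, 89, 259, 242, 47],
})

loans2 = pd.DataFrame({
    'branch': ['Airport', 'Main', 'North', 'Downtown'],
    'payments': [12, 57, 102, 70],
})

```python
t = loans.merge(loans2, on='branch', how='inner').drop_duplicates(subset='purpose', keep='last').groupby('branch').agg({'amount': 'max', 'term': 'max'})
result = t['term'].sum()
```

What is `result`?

merge on 'branch' (how='inner') → 10 rows:
   amount   purpose    branch  term  payments
0      23  personal     North   124       102
1     363   student  Downtown   167        70
2     422      home  Downtown    12        70
3     230  personal  Downtown   206        70
4     120  personal   Airport    54        12
5     177   student     North   337       102
6     376      auto      Main    89        57
7      16      home  Downtown   259        70
8     420   student     North   242       102
9      32      auto     North    47       102
drop duplicate purpose (keep=last):
   amount   purpose    branch  term  payments
4     120  personal   Airport    54        12
7      16      home  Downtown   259        70
8     420   student     North   242       102
9      32      auto     North    47       102
group by branch: max(amount), max(term):
          amount  term
branch                
Airport      120    54
Downtown      16   259
North        420   242
So sum() = 555.

555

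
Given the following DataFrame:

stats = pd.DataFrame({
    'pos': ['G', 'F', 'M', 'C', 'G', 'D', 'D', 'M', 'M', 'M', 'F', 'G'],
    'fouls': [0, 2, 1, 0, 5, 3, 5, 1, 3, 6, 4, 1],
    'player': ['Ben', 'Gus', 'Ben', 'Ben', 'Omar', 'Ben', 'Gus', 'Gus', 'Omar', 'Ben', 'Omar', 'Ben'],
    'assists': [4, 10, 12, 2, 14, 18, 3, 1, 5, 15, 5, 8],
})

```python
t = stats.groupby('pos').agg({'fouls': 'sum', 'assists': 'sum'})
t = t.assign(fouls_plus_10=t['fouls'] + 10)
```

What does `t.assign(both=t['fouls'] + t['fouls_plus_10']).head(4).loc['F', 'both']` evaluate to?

group by pos: sum(fouls), sum(assists):
     fouls  assists
pos                
C        0        2
D        8       21
F        6       15
G        6       26
M       11       33
add column fouls_plus_10 = t['fouls'] + 10:
     fouls  assists  fouls_plus_10
pos                               
C        0        2             10
D        8       21             18
F        6       15             16
G        6       26             16
M       11       33             21
add column both = t['fouls'] + t['fouls_plus_10']:
     fouls  assists  fouls_plus_10  both
pos                                     
C        0        2             10    10
D        8       21             18    26
F        6       15             16    22
G        6       26             16    22
M       11       33             21    32
take first 4 rows:
     fouls  assists  fouls_plus_10  both
pos                                     
C        0        2             10    10
D        8       21             18    26
F        6       15             16    22
G        6       26             16    22
Taking the value at row 'F', column 'both' gives 22.

22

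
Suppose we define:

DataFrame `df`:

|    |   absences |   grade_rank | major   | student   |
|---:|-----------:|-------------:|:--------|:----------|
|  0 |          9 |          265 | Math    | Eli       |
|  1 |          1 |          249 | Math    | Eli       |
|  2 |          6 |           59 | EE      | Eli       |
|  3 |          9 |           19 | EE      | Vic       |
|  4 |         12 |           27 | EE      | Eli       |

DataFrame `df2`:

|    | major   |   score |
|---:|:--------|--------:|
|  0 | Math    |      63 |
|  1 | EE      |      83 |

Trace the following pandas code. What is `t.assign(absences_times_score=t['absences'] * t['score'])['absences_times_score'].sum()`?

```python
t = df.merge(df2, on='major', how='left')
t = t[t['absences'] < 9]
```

merge on 'major' (how='left') → 5 rows:
   absences  grade_rank major student  score
0         9         265  Math     Eli     63
1         1         249  Math     Eli     63
2         6          59    EE     Eli     83
3         9          19    EE     Vic     83
4        12          27    EE     Eli     83
filter rows where absences < 9:
   absences  grade_rank major student  score
1         1         249  Math     Eli     63
2         6          59    EE     Eli     83
add column absences_times_score = t['absences'] * t['score']:
   absences  grade_rank major student  score  absences_times_score
1         1         249  Math     Eli     63                    63
2         6          59    EE     Eli     83                   498
The sum of column 'absences_times_score' is 561.

561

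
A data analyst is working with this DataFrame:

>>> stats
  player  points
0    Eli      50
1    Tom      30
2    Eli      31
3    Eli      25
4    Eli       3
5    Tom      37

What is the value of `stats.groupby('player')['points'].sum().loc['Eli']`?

group by player, sum of points:
player
Eli    109
Tom     67
Name: points, dtype: int64
The value at index 'Eli' is 109.

109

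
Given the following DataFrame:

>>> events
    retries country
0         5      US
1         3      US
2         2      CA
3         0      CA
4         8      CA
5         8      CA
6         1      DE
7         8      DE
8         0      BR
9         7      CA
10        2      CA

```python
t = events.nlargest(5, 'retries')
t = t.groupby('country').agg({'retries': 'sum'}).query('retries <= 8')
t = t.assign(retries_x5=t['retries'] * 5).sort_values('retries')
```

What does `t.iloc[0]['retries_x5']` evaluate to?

25

take 5 rows with largest retries:
   retries country
4        8      CA
5        8      CA
7        8      DE
9        7      CA
0        5      US
group by country, sum of retries:
         retries
country         
CA            23
DE             8
US             5
filter rows where retries <= 8:
         retries
country         
DE             8
US             5
add column retries_x5 = t['retries'] * 5:
         retries  retries_x5
country                     
DE             8          40
US             5          25
sort by retries:
         retries  retries_x5
country                     
US             5          25
DE             8          40
Then the value at position 0, column 'retries_x5': 25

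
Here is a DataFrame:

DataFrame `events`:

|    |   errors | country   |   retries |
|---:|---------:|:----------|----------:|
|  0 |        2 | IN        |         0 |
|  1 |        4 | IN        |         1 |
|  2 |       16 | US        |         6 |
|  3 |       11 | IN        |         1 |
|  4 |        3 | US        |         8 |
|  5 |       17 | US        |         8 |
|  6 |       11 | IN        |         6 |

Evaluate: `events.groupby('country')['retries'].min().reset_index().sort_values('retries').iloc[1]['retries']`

group by country, min of retries:
country
IN    0
US    6
Name: retries, dtype: int64
reset_index():
  country  retries
0      IN        0
1      US        6
sort by retries:
  country  retries
0      IN        0
1      US        6

6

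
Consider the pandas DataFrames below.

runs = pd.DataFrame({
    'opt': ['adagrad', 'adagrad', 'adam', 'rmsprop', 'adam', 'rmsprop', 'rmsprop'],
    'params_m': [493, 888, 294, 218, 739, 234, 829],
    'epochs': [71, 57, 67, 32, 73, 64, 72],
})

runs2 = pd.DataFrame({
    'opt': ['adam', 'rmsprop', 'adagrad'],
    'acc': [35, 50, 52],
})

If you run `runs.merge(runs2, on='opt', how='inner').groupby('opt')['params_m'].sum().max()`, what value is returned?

merge on 'opt' (how='inner') → 7 rows:
       opt  params_m  epochs  acc
0  adagrad       493      71   52
1  adagrad       888      57   52
2     adam       294      67   35
3  rmsprop       218      32   50
4     adam       739      73   35
5  rmsprop       234      64   50
6  rmsprop       829      72   50
group by opt, sum of params_m:
opt
adagrad    1381
adam       1033
rmsprop    1281
Name: params_m, dtype: int64
So max() = 1381.

1381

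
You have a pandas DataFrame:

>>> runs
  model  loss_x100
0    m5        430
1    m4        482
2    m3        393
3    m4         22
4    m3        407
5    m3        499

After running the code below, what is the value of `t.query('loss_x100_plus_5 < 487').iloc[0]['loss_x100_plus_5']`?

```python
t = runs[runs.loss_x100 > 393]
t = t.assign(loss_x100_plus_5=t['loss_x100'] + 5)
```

435

filter rows where loss_x100 > 393:
  model  loss_x100
0    m5        430
1    m4        482
4    m3        407
5    m3        499
add column loss_x100_plus_5 = t['loss_x100'] + 5:
  model  loss_x100  loss_x100_plus_5
0    m5        430               435
1    m4        482               487
4    m3        407               412
5    m3        499               504
filter rows where loss_x100_plus_5 < 487:
  model  loss_x100  loss_x100_plus_5
0    m5        430               435
4    m3        407               412
Then the value at position 0, column 'loss_x100_plus_5': 435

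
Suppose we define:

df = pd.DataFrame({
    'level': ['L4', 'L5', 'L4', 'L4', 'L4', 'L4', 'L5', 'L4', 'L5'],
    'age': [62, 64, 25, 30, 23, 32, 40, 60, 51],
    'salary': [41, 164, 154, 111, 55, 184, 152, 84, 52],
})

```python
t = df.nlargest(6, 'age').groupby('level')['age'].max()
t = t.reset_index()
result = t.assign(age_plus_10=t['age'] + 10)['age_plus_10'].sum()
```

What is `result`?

146

take 6 rows with largest age:
  level  age  salary
1    L5   64     164
0    L4   62      41
7    L4   60      84
8    L5   51      52
6    L5   40     152
5    L4   32     184
group by level, max of age:
level
L4    62
L5    64
Name: age, dtype: int64
reset_index():
  level  age
0    L4   62
1    L5   64
add column age_plus_10 = t['age'] + 10:
  level  age  age_plus_10
0    L4   62           72
1    L5   64           74
Reading off the sum of column 'age_plus_10', we get 146.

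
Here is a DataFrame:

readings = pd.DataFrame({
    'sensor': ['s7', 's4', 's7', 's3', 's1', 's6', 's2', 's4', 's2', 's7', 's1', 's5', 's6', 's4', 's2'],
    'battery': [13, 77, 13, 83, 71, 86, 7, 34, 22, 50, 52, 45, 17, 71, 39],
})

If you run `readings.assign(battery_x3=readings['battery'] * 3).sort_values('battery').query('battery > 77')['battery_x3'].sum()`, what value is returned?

507

add column battery_x3 = readings['battery'] * 3:
   sensor  battery  battery_x3
0      s7       13          39
1      s4       77         231
2      s7       13          39
3      s3       83         249
4      s1       71         213
5      s6       86         258
6      s2        7          21
7      s4       34         102
8      s2       22          66
9      s7       50         150
10     s1       52         156
11     s5       45         135
12     s6       17          51
13     s4       71         213
14     s2       39         117
sort by battery:
   sensor  battery  battery_x3
6      s2        7          21
0      s7       13          39
2      s7       13          39
12     s6       17          51
8      s2       22          66
7      s4       34         102
14     s2       39         117
11     s5       45         135
9      s7       50         150
10     s1       52         156
4      s1       71         213
13     s4       71         213
1      s4       77         231
3      s3       83         249
5      s6       86         258
filter rows where battery > 77:
  sensor  battery  battery_x3
3     s3       83         249
5     s6       86         258
Hence 507.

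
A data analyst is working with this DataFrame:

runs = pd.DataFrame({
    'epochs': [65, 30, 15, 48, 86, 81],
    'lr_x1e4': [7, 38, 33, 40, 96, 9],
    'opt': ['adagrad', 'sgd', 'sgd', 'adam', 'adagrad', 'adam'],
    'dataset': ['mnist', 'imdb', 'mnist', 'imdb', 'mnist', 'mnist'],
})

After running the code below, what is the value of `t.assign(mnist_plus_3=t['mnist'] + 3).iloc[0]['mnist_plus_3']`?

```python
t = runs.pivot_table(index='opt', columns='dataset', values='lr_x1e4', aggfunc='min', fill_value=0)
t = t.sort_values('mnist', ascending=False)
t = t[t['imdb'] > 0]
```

pivot: rows=opt, cols=dataset, min(lr_x1e4):
dataset  imdb  mnist
opt                 
adagrad     0      7
adam       40      9
sgd        38     33
sort by mnist descending:
dataset  imdb  mnist
opt                 
sgd        38     33
adam       40      9
adagrad     0      7
filter rows where imdb > 0:
dataset  imdb  mnist
opt                 
sgd        38     33
adam       40      9
add column mnist_plus_3 = t['mnist'] + 3:
dataset  imdb  mnist  mnist_plus_3
opt                               
sgd        38     33            36
adam       40      9            12
Finally, value at position 0, column 'mnist_plus_3' = 36.

36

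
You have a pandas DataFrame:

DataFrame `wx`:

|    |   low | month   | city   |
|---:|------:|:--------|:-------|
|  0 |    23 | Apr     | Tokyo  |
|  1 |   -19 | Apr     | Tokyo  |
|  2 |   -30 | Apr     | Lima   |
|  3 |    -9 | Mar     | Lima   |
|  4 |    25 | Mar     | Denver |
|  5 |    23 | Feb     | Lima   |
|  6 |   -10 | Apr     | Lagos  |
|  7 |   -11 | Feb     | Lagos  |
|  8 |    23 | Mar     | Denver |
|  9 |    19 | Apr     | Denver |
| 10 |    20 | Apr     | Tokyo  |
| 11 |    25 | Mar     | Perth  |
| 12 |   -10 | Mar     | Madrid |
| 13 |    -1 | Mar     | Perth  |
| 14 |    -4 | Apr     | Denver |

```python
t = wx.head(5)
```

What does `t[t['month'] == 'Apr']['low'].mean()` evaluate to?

take first 5 rows:
   low month    city
0   23   Apr   Tokyo
1  -19   Apr   Tokyo
2  -30   Apr    Lima
3   -9   Mar    Lima
4   25   Mar  Denver
filter rows where month == 'Apr':
   low month   city
0   23   Apr  Tokyo
1  -19   Apr  Tokyo
2  -30   Apr   Lima

-8.66666666667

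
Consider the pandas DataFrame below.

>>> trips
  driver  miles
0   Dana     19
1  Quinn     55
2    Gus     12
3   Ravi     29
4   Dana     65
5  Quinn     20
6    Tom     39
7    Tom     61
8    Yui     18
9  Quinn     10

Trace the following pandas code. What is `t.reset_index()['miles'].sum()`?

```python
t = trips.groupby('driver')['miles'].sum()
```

328

group by driver, sum of miles:
driver
Dana      84
Gus       12
Quinn     85
Ravi      29
Tom      100
Yui       18
Name: miles, dtype: int64
reset_index():
  driver  miles
0   Dana     84
1    Gus     12
2  Quinn     85
3   Ravi     29
4    Tom    100
5    Yui     18
So sum() = 328.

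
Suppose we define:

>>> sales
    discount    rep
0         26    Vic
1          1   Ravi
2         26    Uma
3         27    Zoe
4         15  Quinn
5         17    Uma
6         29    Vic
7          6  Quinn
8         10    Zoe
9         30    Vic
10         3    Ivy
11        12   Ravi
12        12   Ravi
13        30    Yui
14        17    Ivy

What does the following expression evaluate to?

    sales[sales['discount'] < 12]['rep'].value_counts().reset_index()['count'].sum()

4

filter rows where discount < 12:
    discount    rep
1          1   Ravi
7          6  Quinn
8         10    Zoe
10         3    Ivy
value_counts of rep:
rep
Ravi     1
Quinn    1
Zoe      1
Ivy      1
Name: count, dtype: int64
reset_index():
     rep  count
0   Ravi      1
1  Quinn      1
2    Zoe      1
3    Ivy      1
sum of column 'count' → 4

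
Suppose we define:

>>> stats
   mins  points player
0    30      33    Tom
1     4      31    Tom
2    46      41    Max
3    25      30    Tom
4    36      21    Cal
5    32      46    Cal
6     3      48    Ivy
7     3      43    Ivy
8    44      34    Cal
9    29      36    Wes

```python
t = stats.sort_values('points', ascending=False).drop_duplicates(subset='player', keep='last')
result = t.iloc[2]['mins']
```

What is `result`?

29

sort by points descending:
   mins  points player
6     3      48    Ivy
5    32      46    Cal
7     3      43    Ivy
2    46      41    Max
9    29      36    Wes
8    44      34    Cal
0    30      33    Tom
1     4      31    Tom
3    25      30    Tom
4    36      21    Cal
drop duplicate player (keep=last):
   mins  points player
7     3      43    Ivy
2    46      41    Max
9    29      36    Wes
3    25      30    Tom
4    36      21    Cal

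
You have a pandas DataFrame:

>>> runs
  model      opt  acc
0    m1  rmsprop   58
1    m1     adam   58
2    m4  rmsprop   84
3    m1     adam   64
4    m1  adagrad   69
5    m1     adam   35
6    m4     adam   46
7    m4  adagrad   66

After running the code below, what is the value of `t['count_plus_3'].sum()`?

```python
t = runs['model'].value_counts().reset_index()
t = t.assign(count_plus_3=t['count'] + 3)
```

value_counts of model:
model
m1    5
m4    3
Name: count, dtype: int64
reset_index():
  model  count
0    m1      5
1    m4      3
add column count_plus_3 = t['count'] + 3:
  model  count  count_plus_3
0    m1      5             8
1    m4      3             6
Hence 14.

14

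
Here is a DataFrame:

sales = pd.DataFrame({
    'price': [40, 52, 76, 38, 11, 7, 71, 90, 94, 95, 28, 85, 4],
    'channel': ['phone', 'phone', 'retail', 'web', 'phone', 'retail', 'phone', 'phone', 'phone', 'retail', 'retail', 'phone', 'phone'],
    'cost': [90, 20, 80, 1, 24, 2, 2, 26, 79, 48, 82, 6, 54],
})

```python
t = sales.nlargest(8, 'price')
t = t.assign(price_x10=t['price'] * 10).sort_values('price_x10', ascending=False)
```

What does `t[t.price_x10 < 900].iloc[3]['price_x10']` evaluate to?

520

take 8 rows with largest price:
    price channel  cost
9      95  retail    48
8      94   phone    79
7      90   phone    26
11     85   phone     6
2      76  retail    80
6      71   phone     2
1      52   phone    20
0      40   phone    90
add column price_x10 = t['price'] * 10:
    price channel  cost  price_x10
9      95  retail    48        950
8      94   phone    79        940
7      90   phone    26        900
11     85   phone     6        850
2      76  retail    80        760
6      71   phone     2        710
1      52   phone    20        520
0      40   phone    90        400
sort by price_x10 descending:
    price channel  cost  price_x10
9      95  retail    48        950
8      94   phone    79        940
7      90   phone    26        900
11     85   phone     6        850
2      76  retail    80        760
6      71   phone     2        710
1      52   phone    20        520
0      40   phone    90        400
filter rows where price_x10 < 900:
    price channel  cost  price_x10
11     85   phone     6        850
2      76  retail    80        760
6      71   phone     2        710
1      52   phone    20        520
0      40   phone    90        400
value at position 3, column 'price_x10' → 520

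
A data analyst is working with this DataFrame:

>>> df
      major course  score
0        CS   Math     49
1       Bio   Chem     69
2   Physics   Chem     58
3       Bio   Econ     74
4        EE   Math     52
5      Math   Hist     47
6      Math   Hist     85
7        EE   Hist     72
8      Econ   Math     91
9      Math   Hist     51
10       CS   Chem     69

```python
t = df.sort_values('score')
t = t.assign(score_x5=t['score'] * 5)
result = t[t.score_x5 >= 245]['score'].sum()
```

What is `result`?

sort by score:
      major course  score
5      Math   Hist     47
0        CS   Math     49
9      Math   Hist     51
4        EE   Math     52
2   Physics   Chem     58
1       Bio   Chem     69
10       CS   Chem     69
7        EE   Hist     72
3       Bio   Econ     74
6      Math   Hist     85
8      Econ   Math     91
add column score_x5 = t['score'] * 5:
      major course  score  score_x5
5      Math   Hist     47       235
0        CS   Math     49       245
9      Math   Hist     51       255
4        EE   Math     52       260
2   Physics   Chem     58       290
1       Bio   Chem     69       345
10       CS   Chem     69       345
7        EE   Hist     72       360
3       Bio   Econ     74       370
6      Math   Hist     85       425
8      Econ   Math     91       455
filter rows where score_x5 >= 245:
      major course  score  score_x5
0        CS   Math     49       245
9      Math   Hist     51       255
4        EE   Math     52       260
2   Physics   Chem     58       290
1       Bio   Chem     69       345
10       CS   Chem     69       345
7        EE   Hist     72       360
3       Bio   Econ     74       370
6      Math   Hist     85       425
8      Econ   Math     91       455
The sum of column 'score' is 670.

670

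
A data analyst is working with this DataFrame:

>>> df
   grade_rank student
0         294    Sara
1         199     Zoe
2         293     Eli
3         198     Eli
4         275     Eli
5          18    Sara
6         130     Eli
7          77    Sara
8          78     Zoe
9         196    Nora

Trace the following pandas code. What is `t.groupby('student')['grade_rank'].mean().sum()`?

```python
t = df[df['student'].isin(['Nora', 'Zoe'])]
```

334.5

filter rows where student in ['Nora', 'Zoe']:
   grade_rank student
1         199     Zoe
8          78     Zoe
9         196    Nora
group by student, mean of grade_rank:
student
Nora    196.0
Zoe     138.5
Name: grade_rank, dtype: float64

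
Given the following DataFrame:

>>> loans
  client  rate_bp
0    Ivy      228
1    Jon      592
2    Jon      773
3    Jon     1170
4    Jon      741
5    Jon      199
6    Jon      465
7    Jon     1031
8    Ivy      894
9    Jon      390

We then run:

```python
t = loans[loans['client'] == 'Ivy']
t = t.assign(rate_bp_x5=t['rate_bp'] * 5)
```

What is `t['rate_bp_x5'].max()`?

filter rows where client == 'Ivy':
  client  rate_bp
0    Ivy      228
8    Ivy      894
add column rate_bp_x5 = t['rate_bp'] * 5:
  client  rate_bp  rate_bp_x5
0    Ivy      228        1140
8    Ivy      894        4470
The max of column 'rate_bp_x5' is 4470.

4470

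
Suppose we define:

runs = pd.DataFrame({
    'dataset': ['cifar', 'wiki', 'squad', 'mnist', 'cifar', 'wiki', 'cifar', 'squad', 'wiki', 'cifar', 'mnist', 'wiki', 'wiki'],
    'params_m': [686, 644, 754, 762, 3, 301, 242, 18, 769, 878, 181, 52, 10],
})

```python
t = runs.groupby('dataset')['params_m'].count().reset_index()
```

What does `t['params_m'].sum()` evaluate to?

13

group by dataset, count of params_m:
dataset
cifar    4
mnist    2
squad    2
wiki     5
Name: params_m, dtype: int64
reset_index():
  dataset  params_m
0   cifar         4
1   mnist         2
2   squad         2
3    wiki         5
Reading off the sum of column 'params_m', we get 13.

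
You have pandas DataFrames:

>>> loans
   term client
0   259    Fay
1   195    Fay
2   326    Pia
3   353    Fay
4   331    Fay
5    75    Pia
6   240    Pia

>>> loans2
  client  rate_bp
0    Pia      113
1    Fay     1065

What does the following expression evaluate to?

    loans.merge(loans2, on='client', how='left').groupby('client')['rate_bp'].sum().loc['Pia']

339

merge on 'client' (how='left') → 7 rows:
   term client  rate_bp
0   259    Fay     1065
1   195    Fay     1065
2   326    Pia      113
3   353    Fay     1065
4   331    Fay     1065
5    75    Pia      113
6   240    Pia      113
group by client, sum of rate_bp:
client
Fay    4260
Pia     339
Name: rate_bp, dtype: int64
Hence 339.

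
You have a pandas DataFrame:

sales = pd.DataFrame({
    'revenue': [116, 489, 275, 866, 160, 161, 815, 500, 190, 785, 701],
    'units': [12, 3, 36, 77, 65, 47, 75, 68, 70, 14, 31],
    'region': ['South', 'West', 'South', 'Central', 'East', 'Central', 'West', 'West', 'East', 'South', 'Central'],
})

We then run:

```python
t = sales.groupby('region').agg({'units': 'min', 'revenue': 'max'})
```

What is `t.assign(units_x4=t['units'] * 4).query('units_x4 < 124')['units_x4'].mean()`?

group by region: min(units), max(revenue):
         units  revenue
region                 
Central     31      866
East        65      190
South       12      785
West         3      815
add column units_x4 = t['units'] * 4:
         units  revenue  units_x4
region                           
Central     31      866       124
East        65      190       260
South       12      785        48
West         3      815        12
filter rows where units_x4 < 124:
        units  revenue  units_x4
region                          
South      12      785        48
West        3      815        12

30.0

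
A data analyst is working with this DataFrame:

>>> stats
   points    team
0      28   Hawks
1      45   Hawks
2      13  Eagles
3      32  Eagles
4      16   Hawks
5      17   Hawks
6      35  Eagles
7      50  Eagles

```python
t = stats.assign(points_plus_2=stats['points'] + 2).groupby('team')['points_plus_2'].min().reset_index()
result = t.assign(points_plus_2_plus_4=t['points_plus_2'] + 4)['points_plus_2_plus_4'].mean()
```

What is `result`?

add column points_plus_2 = stats['points'] + 2:
   points    team  points_plus_2
0      28   Hawks             30
1      45   Hawks             47
2      13  Eagles             15
3      32  Eagles             34
4      16   Hawks             18
5      17   Hawks             19
6      35  Eagles             37
7      50  Eagles             52
group by team, min of points_plus_2:
team
Eagles    15
Hawks     18
Name: points_plus_2, dtype: int64
reset_index():
     team  points_plus_2
0  Eagles             15
1   Hawks             18
add column points_plus_2_plus_4 = t['points_plus_2'] + 4:
     team  points_plus_2  points_plus_2_plus_4
0  Eagles             15                    19
1   Hawks             18                    22
Taking the mean of column 'points_plus_2_plus_4' gives 20.5.

20.5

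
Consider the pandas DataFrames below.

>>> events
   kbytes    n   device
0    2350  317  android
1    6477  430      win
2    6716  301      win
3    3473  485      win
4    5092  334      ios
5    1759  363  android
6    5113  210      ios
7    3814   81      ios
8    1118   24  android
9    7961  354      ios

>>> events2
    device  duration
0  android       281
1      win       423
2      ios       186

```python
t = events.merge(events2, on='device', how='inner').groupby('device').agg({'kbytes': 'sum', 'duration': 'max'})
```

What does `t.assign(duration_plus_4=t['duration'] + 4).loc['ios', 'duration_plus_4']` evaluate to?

merge on 'device' (how='inner') → 10 rows:
   kbytes    n   device  duration
0    2350  317  android       281
1    6477  430      win       423
2    6716  301      win       423
3    3473  485      win       423
4    5092  334      ios       186
5    1759  363  android       281
6    5113  210      ios       186
7    3814   81      ios       186
8    1118   24  android       281
9    7961  354      ios       186
group by device: sum(kbytes), max(duration):
         kbytes  duration
device                   
android    5227       281
ios       21980       186
win       16666       423
add column duration_plus_4 = t['duration'] + 4:
         kbytes  duration  duration_plus_4
device                                    
android    5227       281              285
ios       21980       186              190
win       16666       423              427

190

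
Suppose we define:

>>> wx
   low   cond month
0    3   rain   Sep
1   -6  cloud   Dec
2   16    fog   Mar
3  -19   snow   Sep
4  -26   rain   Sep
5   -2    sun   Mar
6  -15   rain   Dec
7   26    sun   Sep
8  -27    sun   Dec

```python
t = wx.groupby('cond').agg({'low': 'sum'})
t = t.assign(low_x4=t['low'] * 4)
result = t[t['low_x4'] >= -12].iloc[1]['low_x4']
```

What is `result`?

group by cond, sum of low:
       low
cond      
cloud   -6
fog     16
rain   -38
snow   -19
sun     -3
add column low_x4 = t['low'] * 4:
       low  low_x4
cond              
cloud   -6     -24
fog     16      64
rain   -38    -152
snow   -19     -76
sun     -3     -12
filter rows where low_x4 >= -12:
      low  low_x4
cond             
fog    16      64
sun    -3     -12

-12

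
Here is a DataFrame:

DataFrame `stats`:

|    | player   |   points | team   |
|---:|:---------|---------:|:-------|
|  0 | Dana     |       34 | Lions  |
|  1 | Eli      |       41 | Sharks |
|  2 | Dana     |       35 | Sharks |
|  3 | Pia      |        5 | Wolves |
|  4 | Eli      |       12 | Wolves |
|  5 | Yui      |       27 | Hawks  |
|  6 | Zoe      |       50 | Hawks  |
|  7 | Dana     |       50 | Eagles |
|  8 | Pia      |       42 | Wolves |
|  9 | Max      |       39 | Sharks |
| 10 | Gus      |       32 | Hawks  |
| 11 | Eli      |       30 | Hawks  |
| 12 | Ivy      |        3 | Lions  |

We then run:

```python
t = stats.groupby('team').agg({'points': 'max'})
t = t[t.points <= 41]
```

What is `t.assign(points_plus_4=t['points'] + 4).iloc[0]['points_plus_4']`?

group by team, max of points:
        points
team          
Eagles      50
Hawks       50
Lions       34
Sharks      41
Wolves      42
filter rows where points <= 41:
        points
team          
Lions       34
Sharks      41
add column points_plus_4 = t['points'] + 4:
        points  points_plus_4
team                         
Lions       34             38
Sharks      41             45

38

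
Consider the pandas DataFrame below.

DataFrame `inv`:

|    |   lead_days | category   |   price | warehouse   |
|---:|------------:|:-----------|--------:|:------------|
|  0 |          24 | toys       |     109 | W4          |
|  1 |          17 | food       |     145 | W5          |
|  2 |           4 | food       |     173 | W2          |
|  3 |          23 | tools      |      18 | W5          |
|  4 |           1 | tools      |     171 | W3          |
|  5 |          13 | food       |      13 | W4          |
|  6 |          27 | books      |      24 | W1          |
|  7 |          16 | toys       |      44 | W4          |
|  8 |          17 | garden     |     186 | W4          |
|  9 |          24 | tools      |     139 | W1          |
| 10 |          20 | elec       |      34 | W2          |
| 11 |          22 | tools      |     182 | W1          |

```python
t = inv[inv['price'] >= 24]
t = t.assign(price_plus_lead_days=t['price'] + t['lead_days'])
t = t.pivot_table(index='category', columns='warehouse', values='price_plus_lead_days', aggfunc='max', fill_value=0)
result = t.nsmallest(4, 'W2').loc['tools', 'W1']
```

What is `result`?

filter rows where price >= 24:
    lead_days category  price warehouse
0          24     toys    109        W4
1          17     food    145        W5
2           4     food    173        W2
4           1    tools    171        W3
6          27    books     24        W1
7          16     toys     44        W4
8          17   garden    186        W4
9          24    tools    139        W1
10         20     elec     34        W2
11         22    tools    182        W1
add column price_plus_lead_days = t['price'] + t['lead_days']:
    lead_days category  price warehouse  price_plus_lead_days
0          24     toys    109        W4                   133
1          17     food    145        W5                   162
2           4     food    173        W2                   177
4           1    tools    171        W3                   172
6          27    books     24        W1                    51
7          16     toys     44        W4                    60
8          17   garden    186        W4                   203
9          24    tools    139        W1                   163
10         20     elec     34        W2                    54
11         22    tools    182        W1                   204
pivot: rows=category, cols=warehouse, max(price_plus_lead_days):
warehouse   W1   W2   W3   W4   W5
category                          
books       51    0    0    0    0
elec         0   54    0    0    0
food         0  177    0    0  162
garden       0    0    0  203    0
tools      204    0  172    0    0
toys         0    0    0  133    0
take 4 rows with smallest W2:
warehouse   W1  W2   W3   W4  W5
category                        
books       51   0    0    0   0
garden       0   0    0  203   0
tools      204   0  172    0   0
toys         0   0    0  133   0
Hence 204.

204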